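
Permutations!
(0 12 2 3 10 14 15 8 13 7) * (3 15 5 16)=(0 12 2 15 8 13 7)(3 10 14 5 16)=[12, 1, 15, 10, 4, 16, 6, 0, 13, 9, 14, 11, 2, 7, 5, 8, 3]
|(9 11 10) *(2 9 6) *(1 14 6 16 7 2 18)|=12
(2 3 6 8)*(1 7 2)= (1 7 2 3 6 8)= [0, 7, 3, 6, 4, 5, 8, 2, 1]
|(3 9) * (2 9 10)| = |(2 9 3 10)| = 4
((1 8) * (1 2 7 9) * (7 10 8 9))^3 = ((1 9)(2 10 8))^3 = (10)(1 9)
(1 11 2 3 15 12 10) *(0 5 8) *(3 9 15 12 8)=(0 5 3 12 10 1 11 2 9 15 8)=[5, 11, 9, 12, 4, 3, 6, 7, 0, 15, 1, 2, 10, 13, 14, 8]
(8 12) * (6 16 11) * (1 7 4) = (1 7 4)(6 16 11)(8 12) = [0, 7, 2, 3, 1, 5, 16, 4, 12, 9, 10, 6, 8, 13, 14, 15, 11]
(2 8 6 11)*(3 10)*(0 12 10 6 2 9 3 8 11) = [12, 1, 11, 6, 4, 5, 0, 7, 2, 3, 8, 9, 10] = (0 12 10 8 2 11 9 3 6)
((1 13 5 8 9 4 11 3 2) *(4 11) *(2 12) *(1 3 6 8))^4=(1 13 5)(2 3 12)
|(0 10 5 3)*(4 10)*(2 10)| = 6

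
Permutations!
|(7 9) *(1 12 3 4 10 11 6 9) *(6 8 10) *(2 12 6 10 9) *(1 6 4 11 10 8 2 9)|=|(1 4 8)(2 12 3 11)(6 9 7)|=12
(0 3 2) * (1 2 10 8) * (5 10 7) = [3, 2, 0, 7, 4, 10, 6, 5, 1, 9, 8] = (0 3 7 5 10 8 1 2)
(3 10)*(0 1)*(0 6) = (0 1 6)(3 10) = [1, 6, 2, 10, 4, 5, 0, 7, 8, 9, 3]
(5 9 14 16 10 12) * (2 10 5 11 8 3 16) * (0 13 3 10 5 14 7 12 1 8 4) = (0 13 3 16 14 2 5 9 7 12 11 4)(1 8 10) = [13, 8, 5, 16, 0, 9, 6, 12, 10, 7, 1, 4, 11, 3, 2, 15, 14]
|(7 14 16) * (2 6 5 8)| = 12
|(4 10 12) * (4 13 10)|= 3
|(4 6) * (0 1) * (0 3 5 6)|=|(0 1 3 5 6 4)|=6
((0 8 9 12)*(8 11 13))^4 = ((0 11 13 8 9 12))^4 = (0 9 13)(8 11 12)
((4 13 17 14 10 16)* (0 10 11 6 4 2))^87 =(0 2 16 10)(4 14)(6 17)(11 13)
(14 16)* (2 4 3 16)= (2 4 3 16 14)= [0, 1, 4, 16, 3, 5, 6, 7, 8, 9, 10, 11, 12, 13, 2, 15, 14]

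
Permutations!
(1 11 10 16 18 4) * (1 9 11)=[0, 1, 2, 3, 9, 5, 6, 7, 8, 11, 16, 10, 12, 13, 14, 15, 18, 17, 4]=(4 9 11 10 16 18)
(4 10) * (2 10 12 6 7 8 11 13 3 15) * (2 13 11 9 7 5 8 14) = (2 10 4 12 6 5 8 9 7 14)(3 15 13) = [0, 1, 10, 15, 12, 8, 5, 14, 9, 7, 4, 11, 6, 3, 2, 13]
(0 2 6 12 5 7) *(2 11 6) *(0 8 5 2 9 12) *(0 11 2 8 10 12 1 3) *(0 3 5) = (0 2 9 1 5 7 10 12 8)(6 11) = [2, 5, 9, 3, 4, 7, 11, 10, 0, 1, 12, 6, 8]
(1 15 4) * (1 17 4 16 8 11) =(1 15 16 8 11)(4 17) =[0, 15, 2, 3, 17, 5, 6, 7, 11, 9, 10, 1, 12, 13, 14, 16, 8, 4]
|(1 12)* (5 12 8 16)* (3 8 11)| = 7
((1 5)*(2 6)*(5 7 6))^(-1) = (1 5 2 6 7)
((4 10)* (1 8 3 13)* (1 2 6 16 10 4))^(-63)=((1 8 3 13 2 6 16 10))^(-63)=(1 8 3 13 2 6 16 10)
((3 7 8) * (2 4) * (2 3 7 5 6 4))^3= ((3 5 6 4)(7 8))^3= (3 4 6 5)(7 8)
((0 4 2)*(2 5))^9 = ((0 4 5 2))^9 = (0 4 5 2)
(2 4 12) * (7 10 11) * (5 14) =(2 4 12)(5 14)(7 10 11) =[0, 1, 4, 3, 12, 14, 6, 10, 8, 9, 11, 7, 2, 13, 5]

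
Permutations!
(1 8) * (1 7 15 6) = [0, 8, 2, 3, 4, 5, 1, 15, 7, 9, 10, 11, 12, 13, 14, 6] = (1 8 7 15 6)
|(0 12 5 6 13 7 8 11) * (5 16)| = |(0 12 16 5 6 13 7 8 11)| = 9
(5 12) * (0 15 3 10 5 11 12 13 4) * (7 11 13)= (0 15 3 10 5 7 11 12 13 4)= [15, 1, 2, 10, 0, 7, 6, 11, 8, 9, 5, 12, 13, 4, 14, 3]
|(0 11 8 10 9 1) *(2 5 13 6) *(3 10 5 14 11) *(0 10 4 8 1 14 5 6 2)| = |(0 3 4 8 6)(1 10 9 14 11)(2 5 13)| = 15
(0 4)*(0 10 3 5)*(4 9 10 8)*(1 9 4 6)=(0 4 8 6 1 9 10 3 5)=[4, 9, 2, 5, 8, 0, 1, 7, 6, 10, 3]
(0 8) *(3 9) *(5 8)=(0 5 8)(3 9)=[5, 1, 2, 9, 4, 8, 6, 7, 0, 3]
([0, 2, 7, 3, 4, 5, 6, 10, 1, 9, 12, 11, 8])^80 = (1 7 12)(2 10 8)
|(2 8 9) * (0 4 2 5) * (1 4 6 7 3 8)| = |(0 6 7 3 8 9 5)(1 4 2)| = 21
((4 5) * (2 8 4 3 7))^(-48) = (8) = ((2 8 4 5 3 7))^(-48)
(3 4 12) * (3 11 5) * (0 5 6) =(0 5 3 4 12 11 6) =[5, 1, 2, 4, 12, 3, 0, 7, 8, 9, 10, 6, 11]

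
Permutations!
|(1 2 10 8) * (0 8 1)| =|(0 8)(1 2 10)| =6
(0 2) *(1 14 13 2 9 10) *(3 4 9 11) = [11, 14, 0, 4, 9, 5, 6, 7, 8, 10, 1, 3, 12, 2, 13] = (0 11 3 4 9 10 1 14 13 2)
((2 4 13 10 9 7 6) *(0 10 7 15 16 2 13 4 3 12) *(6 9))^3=((0 10 6 13 7 9 15 16 2 3 12))^3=(0 13 15 3 10 7 16 12 6 9 2)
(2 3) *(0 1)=[1, 0, 3, 2]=(0 1)(2 3)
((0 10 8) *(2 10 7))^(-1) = ((0 7 2 10 8))^(-1) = (0 8 10 2 7)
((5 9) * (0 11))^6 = ((0 11)(5 9))^6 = (11)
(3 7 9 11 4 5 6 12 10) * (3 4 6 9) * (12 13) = [0, 1, 2, 7, 5, 9, 13, 3, 8, 11, 4, 6, 10, 12] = (3 7)(4 5 9 11 6 13 12 10)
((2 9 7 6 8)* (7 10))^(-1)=((2 9 10 7 6 8))^(-1)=(2 8 6 7 10 9)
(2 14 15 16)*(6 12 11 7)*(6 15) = (2 14 6 12 11 7 15 16) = [0, 1, 14, 3, 4, 5, 12, 15, 8, 9, 10, 7, 11, 13, 6, 16, 2]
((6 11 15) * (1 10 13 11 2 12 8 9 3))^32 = (1 3 9 8 12 2 6 15 11 13 10)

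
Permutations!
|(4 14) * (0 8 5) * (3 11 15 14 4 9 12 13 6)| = 24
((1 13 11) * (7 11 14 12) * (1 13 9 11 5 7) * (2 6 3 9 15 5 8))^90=((1 15 5 7 8 2 6 3 9 11 13 14 12))^90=(1 12 14 13 11 9 3 6 2 8 7 5 15)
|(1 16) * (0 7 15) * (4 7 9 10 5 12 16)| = |(0 9 10 5 12 16 1 4 7 15)| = 10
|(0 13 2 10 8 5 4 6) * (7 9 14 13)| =|(0 7 9 14 13 2 10 8 5 4 6)| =11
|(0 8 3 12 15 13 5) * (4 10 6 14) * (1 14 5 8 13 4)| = 10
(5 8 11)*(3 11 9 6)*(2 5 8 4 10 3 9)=(2 5 4 10 3 11 8)(6 9)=[0, 1, 5, 11, 10, 4, 9, 7, 2, 6, 3, 8]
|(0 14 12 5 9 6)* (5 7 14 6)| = 6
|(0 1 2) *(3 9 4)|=|(0 1 2)(3 9 4)|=3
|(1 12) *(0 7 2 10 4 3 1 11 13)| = |(0 7 2 10 4 3 1 12 11 13)| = 10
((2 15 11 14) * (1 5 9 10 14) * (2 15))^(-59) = ((1 5 9 10 14 15 11))^(-59) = (1 14 5 15 9 11 10)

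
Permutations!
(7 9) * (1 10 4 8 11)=(1 10 4 8 11)(7 9)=[0, 10, 2, 3, 8, 5, 6, 9, 11, 7, 4, 1]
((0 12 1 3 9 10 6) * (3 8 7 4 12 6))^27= (0 6)(1 7 12 8 4)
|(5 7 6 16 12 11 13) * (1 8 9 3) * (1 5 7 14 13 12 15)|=22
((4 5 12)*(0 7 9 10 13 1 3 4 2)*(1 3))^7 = (0 5 13 7 12 3 9 2 4 10)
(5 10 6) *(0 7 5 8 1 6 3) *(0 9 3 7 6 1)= (0 6 8)(3 9)(5 10 7)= [6, 1, 2, 9, 4, 10, 8, 5, 0, 3, 7]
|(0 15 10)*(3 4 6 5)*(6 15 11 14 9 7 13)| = |(0 11 14 9 7 13 6 5 3 4 15 10)| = 12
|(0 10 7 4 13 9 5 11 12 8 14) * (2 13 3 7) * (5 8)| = |(0 10 2 13 9 8 14)(3 7 4)(5 11 12)| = 21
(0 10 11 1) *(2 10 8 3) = [8, 0, 10, 2, 4, 5, 6, 7, 3, 9, 11, 1] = (0 8 3 2 10 11 1)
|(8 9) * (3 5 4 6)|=4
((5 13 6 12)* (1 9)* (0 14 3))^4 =(0 14 3)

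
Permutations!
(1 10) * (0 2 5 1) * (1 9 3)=(0 2 5 9 3 1 10)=[2, 10, 5, 1, 4, 9, 6, 7, 8, 3, 0]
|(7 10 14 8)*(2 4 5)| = 12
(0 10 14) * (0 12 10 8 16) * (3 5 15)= [8, 1, 2, 5, 4, 15, 6, 7, 16, 9, 14, 11, 10, 13, 12, 3, 0]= (0 8 16)(3 5 15)(10 14 12)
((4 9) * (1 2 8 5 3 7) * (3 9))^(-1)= (1 7 3 4 9 5 8 2)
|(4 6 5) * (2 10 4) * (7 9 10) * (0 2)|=8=|(0 2 7 9 10 4 6 5)|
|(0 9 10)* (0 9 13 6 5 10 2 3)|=8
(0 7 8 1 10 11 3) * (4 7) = (0 4 7 8 1 10 11 3) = [4, 10, 2, 0, 7, 5, 6, 8, 1, 9, 11, 3]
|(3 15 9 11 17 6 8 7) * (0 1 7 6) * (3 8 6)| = 9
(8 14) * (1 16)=(1 16)(8 14)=[0, 16, 2, 3, 4, 5, 6, 7, 14, 9, 10, 11, 12, 13, 8, 15, 1]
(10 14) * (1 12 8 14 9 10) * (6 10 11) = (1 12 8 14)(6 10 9 11) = [0, 12, 2, 3, 4, 5, 10, 7, 14, 11, 9, 6, 8, 13, 1]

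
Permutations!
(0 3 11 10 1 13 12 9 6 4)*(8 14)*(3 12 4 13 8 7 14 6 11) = [12, 8, 2, 3, 0, 5, 13, 14, 6, 11, 1, 10, 9, 4, 7] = (0 12 9 11 10 1 8 6 13 4)(7 14)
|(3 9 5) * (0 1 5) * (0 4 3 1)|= 6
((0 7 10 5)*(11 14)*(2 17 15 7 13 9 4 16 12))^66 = (0 2)(4 7)(5 12)(9 15)(10 16)(13 17)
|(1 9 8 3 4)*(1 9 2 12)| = |(1 2 12)(3 4 9 8)| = 12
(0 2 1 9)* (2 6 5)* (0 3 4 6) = (1 9 3 4 6 5 2) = [0, 9, 1, 4, 6, 2, 5, 7, 8, 3]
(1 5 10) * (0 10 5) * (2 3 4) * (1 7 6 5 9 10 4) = [4, 0, 3, 1, 2, 9, 5, 6, 8, 10, 7] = (0 4 2 3 1)(5 9 10 7 6)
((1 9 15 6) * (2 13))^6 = (1 15)(6 9)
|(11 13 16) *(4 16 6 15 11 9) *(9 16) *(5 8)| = 4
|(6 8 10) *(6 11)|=4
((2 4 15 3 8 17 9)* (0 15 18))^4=((0 15 3 8 17 9 2 4 18))^4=(0 17 18 8 4 3 2 15 9)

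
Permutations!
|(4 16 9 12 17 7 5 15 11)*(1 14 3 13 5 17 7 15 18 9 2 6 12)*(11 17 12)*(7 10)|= 210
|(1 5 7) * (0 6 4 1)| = |(0 6 4 1 5 7)| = 6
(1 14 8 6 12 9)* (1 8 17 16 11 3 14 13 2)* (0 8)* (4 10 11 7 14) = [8, 13, 1, 4, 10, 5, 12, 14, 6, 0, 11, 3, 9, 2, 17, 15, 7, 16] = (0 8 6 12 9)(1 13 2)(3 4 10 11)(7 14 17 16)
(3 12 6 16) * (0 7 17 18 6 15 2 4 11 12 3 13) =[7, 1, 4, 3, 11, 5, 16, 17, 8, 9, 10, 12, 15, 0, 14, 2, 13, 18, 6] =(0 7 17 18 6 16 13)(2 4 11 12 15)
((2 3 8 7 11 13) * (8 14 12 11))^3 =((2 3 14 12 11 13)(7 8))^3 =(2 12)(3 11)(7 8)(13 14)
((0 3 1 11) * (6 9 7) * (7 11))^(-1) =(0 11 9 6 7 1 3)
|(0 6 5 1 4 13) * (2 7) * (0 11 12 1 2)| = |(0 6 5 2 7)(1 4 13 11 12)| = 5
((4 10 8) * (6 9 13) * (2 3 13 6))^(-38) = ((2 3 13)(4 10 8)(6 9))^(-38) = (2 3 13)(4 10 8)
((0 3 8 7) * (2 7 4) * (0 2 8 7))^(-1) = (0 2 7 3)(4 8) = ((0 3 7 2)(4 8))^(-1)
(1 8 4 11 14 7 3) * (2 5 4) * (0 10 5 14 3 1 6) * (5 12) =[10, 8, 14, 6, 11, 4, 0, 1, 2, 9, 12, 3, 5, 13, 7] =(0 10 12 5 4 11 3 6)(1 8 2 14 7)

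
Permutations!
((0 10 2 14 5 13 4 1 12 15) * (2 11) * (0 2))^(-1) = ((0 10 11)(1 12 15 2 14 5 13 4))^(-1) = (0 11 10)(1 4 13 5 14 2 15 12)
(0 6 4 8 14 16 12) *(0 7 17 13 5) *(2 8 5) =[6, 1, 8, 3, 5, 0, 4, 17, 14, 9, 10, 11, 7, 2, 16, 15, 12, 13] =(0 6 4 5)(2 8 14 16 12 7 17 13)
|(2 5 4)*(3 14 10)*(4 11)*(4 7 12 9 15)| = |(2 5 11 7 12 9 15 4)(3 14 10)| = 24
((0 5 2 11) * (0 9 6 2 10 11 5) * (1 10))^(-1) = (1 5 2 6 9 11 10)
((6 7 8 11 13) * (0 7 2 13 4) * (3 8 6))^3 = ((0 7 6 2 13 3 8 11 4))^3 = (0 2 8)(3 4 6)(7 13 11)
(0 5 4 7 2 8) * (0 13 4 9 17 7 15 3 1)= (0 5 9 17 7 2 8 13 4 15 3 1)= [5, 0, 8, 1, 15, 9, 6, 2, 13, 17, 10, 11, 12, 4, 14, 3, 16, 7]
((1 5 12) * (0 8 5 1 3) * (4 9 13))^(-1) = (0 3 12 5 8)(4 13 9)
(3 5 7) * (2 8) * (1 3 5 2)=(1 3 2 8)(5 7)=[0, 3, 8, 2, 4, 7, 6, 5, 1]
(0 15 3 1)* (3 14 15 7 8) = (0 7 8 3 1)(14 15) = [7, 0, 2, 1, 4, 5, 6, 8, 3, 9, 10, 11, 12, 13, 15, 14]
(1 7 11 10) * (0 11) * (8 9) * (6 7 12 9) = (0 11 10 1 12 9 8 6 7) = [11, 12, 2, 3, 4, 5, 7, 0, 6, 8, 1, 10, 9]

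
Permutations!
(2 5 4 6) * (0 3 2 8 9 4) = (0 3 2 5)(4 6 8 9) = [3, 1, 5, 2, 6, 0, 8, 7, 9, 4]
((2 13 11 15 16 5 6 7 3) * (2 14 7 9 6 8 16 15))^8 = ((2 13 11)(3 14 7)(5 8 16)(6 9))^8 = (2 11 13)(3 7 14)(5 16 8)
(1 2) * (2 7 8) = (1 7 8 2) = [0, 7, 1, 3, 4, 5, 6, 8, 2]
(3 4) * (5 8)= (3 4)(5 8)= [0, 1, 2, 4, 3, 8, 6, 7, 5]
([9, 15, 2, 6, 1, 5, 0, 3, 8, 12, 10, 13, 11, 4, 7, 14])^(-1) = [6, 4, 2, 7, 13, 5, 3, 14, 8, 0, 10, 12, 9, 11, 15, 1]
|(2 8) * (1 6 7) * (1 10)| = 4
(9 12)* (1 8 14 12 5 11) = (1 8 14 12 9 5 11) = [0, 8, 2, 3, 4, 11, 6, 7, 14, 5, 10, 1, 9, 13, 12]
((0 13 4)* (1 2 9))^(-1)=(0 4 13)(1 9 2)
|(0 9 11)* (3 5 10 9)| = |(0 3 5 10 9 11)| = 6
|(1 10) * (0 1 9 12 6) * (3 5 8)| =6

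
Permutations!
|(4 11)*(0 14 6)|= |(0 14 6)(4 11)|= 6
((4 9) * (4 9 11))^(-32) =(11)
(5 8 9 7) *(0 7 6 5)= (0 7)(5 8 9 6)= [7, 1, 2, 3, 4, 8, 5, 0, 9, 6]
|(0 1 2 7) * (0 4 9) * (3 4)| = 7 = |(0 1 2 7 3 4 9)|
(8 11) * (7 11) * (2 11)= (2 11 8 7)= [0, 1, 11, 3, 4, 5, 6, 2, 7, 9, 10, 8]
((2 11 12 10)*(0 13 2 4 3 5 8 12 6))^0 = ((0 13 2 11 6)(3 5 8 12 10 4))^0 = (13)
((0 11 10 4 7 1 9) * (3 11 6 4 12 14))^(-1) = (0 9 1 7 4 6)(3 14 12 10 11)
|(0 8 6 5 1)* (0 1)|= 4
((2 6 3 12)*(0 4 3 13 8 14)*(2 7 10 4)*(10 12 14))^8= (0 14 3 4 10 8 13 6 2)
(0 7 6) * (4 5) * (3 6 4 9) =(0 7 4 5 9 3 6) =[7, 1, 2, 6, 5, 9, 0, 4, 8, 3]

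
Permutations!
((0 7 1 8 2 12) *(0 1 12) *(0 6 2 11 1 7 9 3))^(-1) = ((0 9 3)(1 8 11)(2 6)(7 12))^(-1) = (0 3 9)(1 11 8)(2 6)(7 12)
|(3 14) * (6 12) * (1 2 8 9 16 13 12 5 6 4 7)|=|(1 2 8 9 16 13 12 4 7)(3 14)(5 6)|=18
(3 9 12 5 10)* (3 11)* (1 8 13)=(1 8 13)(3 9 12 5 10 11)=[0, 8, 2, 9, 4, 10, 6, 7, 13, 12, 11, 3, 5, 1]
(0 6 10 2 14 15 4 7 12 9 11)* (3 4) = [6, 1, 14, 4, 7, 5, 10, 12, 8, 11, 2, 0, 9, 13, 15, 3] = (0 6 10 2 14 15 3 4 7 12 9 11)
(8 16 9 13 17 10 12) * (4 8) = [0, 1, 2, 3, 8, 5, 6, 7, 16, 13, 12, 11, 4, 17, 14, 15, 9, 10] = (4 8 16 9 13 17 10 12)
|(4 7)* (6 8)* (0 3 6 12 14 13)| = |(0 3 6 8 12 14 13)(4 7)| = 14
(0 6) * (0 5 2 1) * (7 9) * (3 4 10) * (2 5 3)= (0 6 3 4 10 2 1)(7 9)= [6, 0, 1, 4, 10, 5, 3, 9, 8, 7, 2]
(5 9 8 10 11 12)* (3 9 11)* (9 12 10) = (3 12 5 11 10)(8 9) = [0, 1, 2, 12, 4, 11, 6, 7, 9, 8, 3, 10, 5]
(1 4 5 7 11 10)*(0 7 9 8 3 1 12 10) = (0 7 11)(1 4 5 9 8 3)(10 12) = [7, 4, 2, 1, 5, 9, 6, 11, 3, 8, 12, 0, 10]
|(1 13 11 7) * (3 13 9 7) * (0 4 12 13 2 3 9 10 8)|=10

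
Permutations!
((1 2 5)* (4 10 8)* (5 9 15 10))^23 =(1 5 4 8 10 15 9 2)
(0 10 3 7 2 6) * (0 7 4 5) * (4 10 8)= [8, 1, 6, 10, 5, 0, 7, 2, 4, 9, 3]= (0 8 4 5)(2 6 7)(3 10)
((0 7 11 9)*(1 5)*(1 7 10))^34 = (0 9 11 7 5 1 10)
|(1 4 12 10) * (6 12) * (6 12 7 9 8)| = 4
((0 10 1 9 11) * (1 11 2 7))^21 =(11)(1 9 2 7)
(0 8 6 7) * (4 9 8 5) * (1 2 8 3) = [5, 2, 8, 1, 9, 4, 7, 0, 6, 3] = (0 5 4 9 3 1 2 8 6 7)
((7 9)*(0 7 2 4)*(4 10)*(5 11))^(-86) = (11)(0 10 9)(2 7 4) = ((0 7 9 2 10 4)(5 11))^(-86)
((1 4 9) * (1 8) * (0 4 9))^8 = ((0 4)(1 9 8))^8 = (1 8 9)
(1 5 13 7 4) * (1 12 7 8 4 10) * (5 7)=(1 7 10)(4 12 5 13 8)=[0, 7, 2, 3, 12, 13, 6, 10, 4, 9, 1, 11, 5, 8]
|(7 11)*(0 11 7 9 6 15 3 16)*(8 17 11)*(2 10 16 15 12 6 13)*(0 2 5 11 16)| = 12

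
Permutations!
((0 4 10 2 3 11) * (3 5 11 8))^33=((0 4 10 2 5 11)(3 8))^33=(0 2)(3 8)(4 5)(10 11)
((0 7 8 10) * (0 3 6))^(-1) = (0 6 3 10 8 7)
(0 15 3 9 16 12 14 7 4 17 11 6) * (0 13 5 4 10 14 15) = (3 9 16 12 15)(4 17 11 6 13 5)(7 10 14) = [0, 1, 2, 9, 17, 4, 13, 10, 8, 16, 14, 6, 15, 5, 7, 3, 12, 11]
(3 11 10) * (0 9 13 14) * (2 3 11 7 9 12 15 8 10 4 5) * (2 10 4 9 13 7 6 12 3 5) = (0 3 6 12 15 8 4 2 5 10 11 9 7 13 14) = [3, 1, 5, 6, 2, 10, 12, 13, 4, 7, 11, 9, 15, 14, 0, 8]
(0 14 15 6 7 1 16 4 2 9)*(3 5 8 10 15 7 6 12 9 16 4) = [14, 4, 16, 5, 2, 8, 6, 1, 10, 0, 15, 11, 9, 13, 7, 12, 3] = (0 14 7 1 4 2 16 3 5 8 10 15 12 9)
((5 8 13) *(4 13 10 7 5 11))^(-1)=((4 13 11)(5 8 10 7))^(-1)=(4 11 13)(5 7 10 8)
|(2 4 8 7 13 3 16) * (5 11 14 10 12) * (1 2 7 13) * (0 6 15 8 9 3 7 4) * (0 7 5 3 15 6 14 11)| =12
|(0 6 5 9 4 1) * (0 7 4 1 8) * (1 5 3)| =|(0 6 3 1 7 4 8)(5 9)| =14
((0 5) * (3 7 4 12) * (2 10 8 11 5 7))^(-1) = (0 5 11 8 10 2 3 12 4 7)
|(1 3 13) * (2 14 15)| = |(1 3 13)(2 14 15)| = 3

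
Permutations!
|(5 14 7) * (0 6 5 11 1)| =7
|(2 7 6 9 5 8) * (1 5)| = 7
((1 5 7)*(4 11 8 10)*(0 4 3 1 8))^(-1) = ((0 4 11)(1 5 7 8 10 3))^(-1) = (0 11 4)(1 3 10 8 7 5)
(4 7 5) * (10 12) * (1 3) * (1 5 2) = [0, 3, 1, 5, 7, 4, 6, 2, 8, 9, 12, 11, 10] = (1 3 5 4 7 2)(10 12)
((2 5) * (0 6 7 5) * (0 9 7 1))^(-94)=((0 6 1)(2 9 7 5))^(-94)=(0 1 6)(2 7)(5 9)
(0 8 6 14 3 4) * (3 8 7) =(0 7 3 4)(6 14 8) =[7, 1, 2, 4, 0, 5, 14, 3, 6, 9, 10, 11, 12, 13, 8]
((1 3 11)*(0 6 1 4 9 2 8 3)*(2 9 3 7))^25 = ((0 6 1)(2 8 7)(3 11 4))^25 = (0 6 1)(2 8 7)(3 11 4)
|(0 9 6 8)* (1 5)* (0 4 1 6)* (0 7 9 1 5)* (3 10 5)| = 6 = |(0 1)(3 10 5 6 8 4)(7 9)|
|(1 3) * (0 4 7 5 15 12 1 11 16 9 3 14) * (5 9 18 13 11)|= 20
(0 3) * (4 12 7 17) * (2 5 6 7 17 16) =[3, 1, 5, 0, 12, 6, 7, 16, 8, 9, 10, 11, 17, 13, 14, 15, 2, 4] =(0 3)(2 5 6 7 16)(4 12 17)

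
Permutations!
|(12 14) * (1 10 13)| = |(1 10 13)(12 14)| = 6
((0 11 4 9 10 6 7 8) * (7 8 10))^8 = (11) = ((0 11 4 9 7 10 6 8))^8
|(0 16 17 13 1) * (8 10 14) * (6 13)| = 6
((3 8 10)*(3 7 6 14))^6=(14)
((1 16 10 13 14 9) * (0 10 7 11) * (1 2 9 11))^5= (1 7 16)(2 9)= ((0 10 13 14 11)(1 16 7)(2 9))^5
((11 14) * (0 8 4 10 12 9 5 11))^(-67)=(0 9 8 5 4 11 10 14 12)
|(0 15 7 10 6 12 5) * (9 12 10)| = |(0 15 7 9 12 5)(6 10)| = 6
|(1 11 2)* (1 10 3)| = |(1 11 2 10 3)| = 5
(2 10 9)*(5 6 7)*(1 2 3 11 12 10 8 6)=[0, 2, 8, 11, 4, 1, 7, 5, 6, 3, 9, 12, 10]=(1 2 8 6 7 5)(3 11 12 10 9)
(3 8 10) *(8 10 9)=(3 10)(8 9)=[0, 1, 2, 10, 4, 5, 6, 7, 9, 8, 3]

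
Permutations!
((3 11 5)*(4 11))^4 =(11)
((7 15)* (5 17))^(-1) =(5 17)(7 15)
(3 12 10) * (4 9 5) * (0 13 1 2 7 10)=(0 13 1 2 7 10 3 12)(4 9 5)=[13, 2, 7, 12, 9, 4, 6, 10, 8, 5, 3, 11, 0, 1]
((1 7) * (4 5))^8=(7)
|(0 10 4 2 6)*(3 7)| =10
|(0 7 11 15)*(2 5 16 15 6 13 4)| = |(0 7 11 6 13 4 2 5 16 15)| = 10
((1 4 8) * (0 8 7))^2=(0 1 7 8 4)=((0 8 1 4 7))^2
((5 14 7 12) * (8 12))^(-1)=((5 14 7 8 12))^(-1)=(5 12 8 7 14)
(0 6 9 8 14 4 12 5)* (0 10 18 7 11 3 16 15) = (0 6 9 8 14 4 12 5 10 18 7 11 3 16 15) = [6, 1, 2, 16, 12, 10, 9, 11, 14, 8, 18, 3, 5, 13, 4, 0, 15, 17, 7]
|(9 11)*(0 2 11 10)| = |(0 2 11 9 10)| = 5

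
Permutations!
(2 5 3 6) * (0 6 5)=[6, 1, 0, 5, 4, 3, 2]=(0 6 2)(3 5)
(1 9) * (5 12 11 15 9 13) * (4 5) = [0, 13, 2, 3, 5, 12, 6, 7, 8, 1, 10, 15, 11, 4, 14, 9] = (1 13 4 5 12 11 15 9)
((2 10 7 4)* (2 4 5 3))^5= (10)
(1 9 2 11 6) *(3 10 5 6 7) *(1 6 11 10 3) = (1 9 2 10 5 11 7) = [0, 9, 10, 3, 4, 11, 6, 1, 8, 2, 5, 7]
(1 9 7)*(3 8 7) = (1 9 3 8 7) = [0, 9, 2, 8, 4, 5, 6, 1, 7, 3]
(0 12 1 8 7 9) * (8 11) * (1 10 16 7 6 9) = (0 12 10 16 7 1 11 8 6 9) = [12, 11, 2, 3, 4, 5, 9, 1, 6, 0, 16, 8, 10, 13, 14, 15, 7]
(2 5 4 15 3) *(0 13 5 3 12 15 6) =(0 13 5 4 6)(2 3)(12 15) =[13, 1, 3, 2, 6, 4, 0, 7, 8, 9, 10, 11, 15, 5, 14, 12]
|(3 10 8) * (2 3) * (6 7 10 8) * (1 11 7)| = |(1 11 7 10 6)(2 3 8)| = 15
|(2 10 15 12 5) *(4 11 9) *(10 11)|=|(2 11 9 4 10 15 12 5)|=8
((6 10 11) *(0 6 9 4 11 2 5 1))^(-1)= ((0 6 10 2 5 1)(4 11 9))^(-1)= (0 1 5 2 10 6)(4 9 11)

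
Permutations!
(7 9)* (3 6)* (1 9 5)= (1 9 7 5)(3 6)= [0, 9, 2, 6, 4, 1, 3, 5, 8, 7]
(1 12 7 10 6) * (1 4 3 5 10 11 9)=(1 12 7 11 9)(3 5 10 6 4)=[0, 12, 2, 5, 3, 10, 4, 11, 8, 1, 6, 9, 7]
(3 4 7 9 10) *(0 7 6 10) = (0 7 9)(3 4 6 10) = [7, 1, 2, 4, 6, 5, 10, 9, 8, 0, 3]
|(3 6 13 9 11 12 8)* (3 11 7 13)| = 6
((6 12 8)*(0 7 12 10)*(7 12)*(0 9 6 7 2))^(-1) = (0 2 7 8 12)(6 9 10)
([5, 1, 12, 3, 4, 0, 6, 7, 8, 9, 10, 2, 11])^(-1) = (0 5)(2 11 12)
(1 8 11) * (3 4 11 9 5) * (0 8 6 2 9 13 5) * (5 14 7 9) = (0 8 13 14 7 9)(1 6 2 5 3 4 11) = [8, 6, 5, 4, 11, 3, 2, 9, 13, 0, 10, 1, 12, 14, 7]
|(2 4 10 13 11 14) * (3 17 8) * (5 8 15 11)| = 11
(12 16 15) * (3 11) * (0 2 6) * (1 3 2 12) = (0 12 16 15 1 3 11 2 6) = [12, 3, 6, 11, 4, 5, 0, 7, 8, 9, 10, 2, 16, 13, 14, 1, 15]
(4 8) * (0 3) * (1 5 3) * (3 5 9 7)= (0 1 9 7 3)(4 8)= [1, 9, 2, 0, 8, 5, 6, 3, 4, 7]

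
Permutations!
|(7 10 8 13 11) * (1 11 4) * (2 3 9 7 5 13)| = 30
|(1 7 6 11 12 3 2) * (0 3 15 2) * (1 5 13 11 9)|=12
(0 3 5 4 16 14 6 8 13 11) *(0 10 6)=(0 3 5 4 16 14)(6 8 13 11 10)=[3, 1, 2, 5, 16, 4, 8, 7, 13, 9, 6, 10, 12, 11, 0, 15, 14]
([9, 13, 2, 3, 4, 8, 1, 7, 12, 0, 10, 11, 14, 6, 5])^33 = [9, 1, 2, 3, 4, 8, 6, 7, 12, 0, 10, 11, 14, 13, 5]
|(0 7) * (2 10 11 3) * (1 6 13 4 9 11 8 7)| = |(0 1 6 13 4 9 11 3 2 10 8 7)| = 12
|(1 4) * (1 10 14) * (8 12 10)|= |(1 4 8 12 10 14)|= 6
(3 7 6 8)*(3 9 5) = (3 7 6 8 9 5) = [0, 1, 2, 7, 4, 3, 8, 6, 9, 5]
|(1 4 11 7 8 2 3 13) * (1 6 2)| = 20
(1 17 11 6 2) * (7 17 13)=(1 13 7 17 11 6 2)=[0, 13, 1, 3, 4, 5, 2, 17, 8, 9, 10, 6, 12, 7, 14, 15, 16, 11]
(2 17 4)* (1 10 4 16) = (1 10 4 2 17 16) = [0, 10, 17, 3, 2, 5, 6, 7, 8, 9, 4, 11, 12, 13, 14, 15, 1, 16]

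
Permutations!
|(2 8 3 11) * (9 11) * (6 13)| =|(2 8 3 9 11)(6 13)| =10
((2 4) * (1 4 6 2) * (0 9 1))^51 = (0 4 1 9)(2 6) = ((0 9 1 4)(2 6))^51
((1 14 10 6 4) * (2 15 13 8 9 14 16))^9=(1 6 14 8 15 16 4 10 9 13 2)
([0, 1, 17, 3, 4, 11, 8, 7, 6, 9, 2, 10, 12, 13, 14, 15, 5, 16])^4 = [0, 1, 11, 3, 4, 17, 6, 7, 8, 9, 5, 16, 12, 13, 14, 15, 2, 10]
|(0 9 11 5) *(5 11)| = 3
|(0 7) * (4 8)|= |(0 7)(4 8)|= 2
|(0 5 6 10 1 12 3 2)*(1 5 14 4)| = 21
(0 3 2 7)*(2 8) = [3, 1, 7, 8, 4, 5, 6, 0, 2] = (0 3 8 2 7)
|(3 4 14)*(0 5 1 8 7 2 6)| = |(0 5 1 8 7 2 6)(3 4 14)| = 21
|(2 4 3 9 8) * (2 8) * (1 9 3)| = |(1 9 2 4)| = 4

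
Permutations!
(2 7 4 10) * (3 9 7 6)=(2 6 3 9 7 4 10)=[0, 1, 6, 9, 10, 5, 3, 4, 8, 7, 2]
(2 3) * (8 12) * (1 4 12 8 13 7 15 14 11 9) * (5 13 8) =(1 4 12 8 5 13 7 15 14 11 9)(2 3) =[0, 4, 3, 2, 12, 13, 6, 15, 5, 1, 10, 9, 8, 7, 11, 14]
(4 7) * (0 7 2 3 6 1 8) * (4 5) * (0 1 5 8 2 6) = (0 7 8 1 2 3)(4 6 5) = [7, 2, 3, 0, 6, 4, 5, 8, 1]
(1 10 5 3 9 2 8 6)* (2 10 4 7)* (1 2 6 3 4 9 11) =(1 9 10 5 4 7 6 2 8 3 11) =[0, 9, 8, 11, 7, 4, 2, 6, 3, 10, 5, 1]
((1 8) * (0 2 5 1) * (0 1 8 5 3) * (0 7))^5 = (0 2 3 7)(1 8 5)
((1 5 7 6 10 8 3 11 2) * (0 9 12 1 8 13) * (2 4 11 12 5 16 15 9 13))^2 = (1 15 5 6 2 3)(7 10 8 12 16 9)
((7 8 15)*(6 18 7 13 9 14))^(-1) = ((6 18 7 8 15 13 9 14))^(-1) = (6 14 9 13 15 8 7 18)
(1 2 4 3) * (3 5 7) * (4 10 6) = (1 2 10 6 4 5 7 3) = [0, 2, 10, 1, 5, 7, 4, 3, 8, 9, 6]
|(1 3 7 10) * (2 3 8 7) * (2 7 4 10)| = 12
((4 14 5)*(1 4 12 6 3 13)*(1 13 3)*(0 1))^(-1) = ((0 1 4 14 5 12 6))^(-1) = (0 6 12 5 14 4 1)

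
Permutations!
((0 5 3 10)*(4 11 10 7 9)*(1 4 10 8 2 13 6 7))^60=((0 5 3 1 4 11 8 2 13 6 7 9 10))^60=(0 13 1 9 8 5 6 4 10 2 3 7 11)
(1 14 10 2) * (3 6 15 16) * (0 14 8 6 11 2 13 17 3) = (0 14 10 13 17 3 11 2 1 8 6 15 16) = [14, 8, 1, 11, 4, 5, 15, 7, 6, 9, 13, 2, 12, 17, 10, 16, 0, 3]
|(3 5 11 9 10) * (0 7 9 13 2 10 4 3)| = 10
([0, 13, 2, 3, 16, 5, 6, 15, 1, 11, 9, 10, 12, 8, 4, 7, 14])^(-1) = [0, 8, 2, 3, 14, 5, 6, 15, 13, 10, 11, 9, 12, 1, 16, 7, 4]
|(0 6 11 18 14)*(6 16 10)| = |(0 16 10 6 11 18 14)| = 7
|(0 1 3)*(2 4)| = 6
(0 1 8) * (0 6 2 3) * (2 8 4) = (0 1 4 2 3)(6 8) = [1, 4, 3, 0, 2, 5, 8, 7, 6]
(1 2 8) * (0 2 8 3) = (0 2 3)(1 8) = [2, 8, 3, 0, 4, 5, 6, 7, 1]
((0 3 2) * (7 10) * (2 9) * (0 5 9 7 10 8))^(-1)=(10)(0 8 7 3)(2 9 5)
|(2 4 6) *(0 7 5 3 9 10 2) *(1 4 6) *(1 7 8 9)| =30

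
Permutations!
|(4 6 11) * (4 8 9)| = 5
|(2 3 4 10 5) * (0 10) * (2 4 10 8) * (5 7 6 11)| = |(0 8 2 3 10 7 6 11 5 4)| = 10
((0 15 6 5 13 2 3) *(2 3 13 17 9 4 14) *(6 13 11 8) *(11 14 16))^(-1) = ((0 15 13 3)(2 14)(4 16 11 8 6 5 17 9))^(-1) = (0 3 13 15)(2 14)(4 9 17 5 6 8 11 16)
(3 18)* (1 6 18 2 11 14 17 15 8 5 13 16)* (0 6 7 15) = [6, 7, 11, 2, 4, 13, 18, 15, 5, 9, 10, 14, 12, 16, 17, 8, 1, 0, 3] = (0 6 18 3 2 11 14 17)(1 7 15 8 5 13 16)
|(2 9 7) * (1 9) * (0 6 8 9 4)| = |(0 6 8 9 7 2 1 4)| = 8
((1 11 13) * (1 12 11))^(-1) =(11 12 13)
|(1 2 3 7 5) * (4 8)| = |(1 2 3 7 5)(4 8)| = 10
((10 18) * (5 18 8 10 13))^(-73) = ((5 18 13)(8 10))^(-73) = (5 13 18)(8 10)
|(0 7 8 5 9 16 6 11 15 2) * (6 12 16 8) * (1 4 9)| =30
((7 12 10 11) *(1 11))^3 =((1 11 7 12 10))^3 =(1 12 11 10 7)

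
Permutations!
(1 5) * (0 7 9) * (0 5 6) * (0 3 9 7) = [0, 6, 2, 9, 4, 1, 3, 7, 8, 5] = (1 6 3 9 5)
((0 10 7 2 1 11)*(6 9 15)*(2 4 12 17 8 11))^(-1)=((0 10 7 4 12 17 8 11)(1 2)(6 9 15))^(-1)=(0 11 8 17 12 4 7 10)(1 2)(6 15 9)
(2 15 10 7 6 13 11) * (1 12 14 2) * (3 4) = (1 12 14 2 15 10 7 6 13 11)(3 4) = [0, 12, 15, 4, 3, 5, 13, 6, 8, 9, 7, 1, 14, 11, 2, 10]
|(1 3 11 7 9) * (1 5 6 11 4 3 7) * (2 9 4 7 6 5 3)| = 15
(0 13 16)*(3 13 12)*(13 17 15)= (0 12 3 17 15 13 16)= [12, 1, 2, 17, 4, 5, 6, 7, 8, 9, 10, 11, 3, 16, 14, 13, 0, 15]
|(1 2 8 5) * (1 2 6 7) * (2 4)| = 12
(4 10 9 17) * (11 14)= (4 10 9 17)(11 14)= [0, 1, 2, 3, 10, 5, 6, 7, 8, 17, 9, 14, 12, 13, 11, 15, 16, 4]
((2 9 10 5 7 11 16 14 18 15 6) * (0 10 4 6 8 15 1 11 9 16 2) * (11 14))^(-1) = (0 6 4 9 7 5 10)(1 18 14)(2 11 16)(8 15) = ((0 10 5 7 9 4 6)(1 14 18)(2 16 11)(8 15))^(-1)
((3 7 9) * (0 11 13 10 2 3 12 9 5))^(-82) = (0 7 2 13)(3 10 11 5)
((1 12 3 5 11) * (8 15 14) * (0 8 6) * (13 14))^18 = (15)(1 5 12 11 3)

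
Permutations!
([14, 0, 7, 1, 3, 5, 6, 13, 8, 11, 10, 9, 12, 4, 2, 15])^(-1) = [1, 3, 14, 4, 13, 5, 6, 2, 8, 11, 10, 9, 12, 7, 0, 15]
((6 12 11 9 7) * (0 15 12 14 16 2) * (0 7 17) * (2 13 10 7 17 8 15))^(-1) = ((0 2 17)(6 14 16 13 10 7)(8 15 12 11 9))^(-1) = (0 17 2)(6 7 10 13 16 14)(8 9 11 12 15)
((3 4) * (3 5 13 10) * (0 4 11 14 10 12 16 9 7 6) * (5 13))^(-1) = (0 6 7 9 16 12 13 4)(3 10 14 11)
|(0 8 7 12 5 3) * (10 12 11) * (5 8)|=|(0 5 3)(7 11 10 12 8)|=15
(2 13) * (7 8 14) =(2 13)(7 8 14) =[0, 1, 13, 3, 4, 5, 6, 8, 14, 9, 10, 11, 12, 2, 7]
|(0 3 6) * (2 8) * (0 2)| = 5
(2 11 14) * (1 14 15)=(1 14 2 11 15)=[0, 14, 11, 3, 4, 5, 6, 7, 8, 9, 10, 15, 12, 13, 2, 1]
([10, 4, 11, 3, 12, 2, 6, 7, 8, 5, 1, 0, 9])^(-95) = (0 12 11 4 2 1 5 10 9)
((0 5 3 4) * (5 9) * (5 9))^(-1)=((9)(0 5 3 4))^(-1)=(9)(0 4 3 5)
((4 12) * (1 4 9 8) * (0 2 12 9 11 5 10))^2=(0 12 5)(1 9)(2 11 10)(4 8)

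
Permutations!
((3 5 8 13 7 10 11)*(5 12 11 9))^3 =(5 7)(8 10)(9 13)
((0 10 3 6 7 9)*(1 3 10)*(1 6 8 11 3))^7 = ((0 6 7 9)(3 8 11))^7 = (0 9 7 6)(3 8 11)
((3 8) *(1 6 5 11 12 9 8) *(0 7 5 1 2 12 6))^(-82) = ((0 7 5 11 6 1)(2 12 9 8 3))^(-82) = (0 5 6)(1 7 11)(2 8 12 3 9)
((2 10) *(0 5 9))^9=(2 10)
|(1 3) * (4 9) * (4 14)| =|(1 3)(4 9 14)| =6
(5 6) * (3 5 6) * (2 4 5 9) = (2 4 5 3 9) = [0, 1, 4, 9, 5, 3, 6, 7, 8, 2]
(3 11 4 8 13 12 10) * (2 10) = [0, 1, 10, 11, 8, 5, 6, 7, 13, 9, 3, 4, 2, 12] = (2 10 3 11 4 8 13 12)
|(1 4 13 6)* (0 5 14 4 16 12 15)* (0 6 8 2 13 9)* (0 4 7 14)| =30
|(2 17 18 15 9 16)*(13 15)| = 7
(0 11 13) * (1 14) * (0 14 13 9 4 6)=[11, 13, 2, 3, 6, 5, 0, 7, 8, 4, 10, 9, 12, 14, 1]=(0 11 9 4 6)(1 13 14)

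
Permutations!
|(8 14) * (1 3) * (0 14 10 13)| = 10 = |(0 14 8 10 13)(1 3)|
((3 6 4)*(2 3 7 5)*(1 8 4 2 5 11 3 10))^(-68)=(1 11 10 7 2 4 6 8 3)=((1 8 4 7 11 3 6 2 10))^(-68)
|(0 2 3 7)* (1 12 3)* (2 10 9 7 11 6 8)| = 28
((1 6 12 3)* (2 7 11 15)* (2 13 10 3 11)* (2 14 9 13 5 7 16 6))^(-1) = (1 3 10 13 9 14 7 5 15 11 12 6 16 2)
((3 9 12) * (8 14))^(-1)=((3 9 12)(8 14))^(-1)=(3 12 9)(8 14)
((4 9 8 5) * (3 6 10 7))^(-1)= (3 7 10 6)(4 5 8 9)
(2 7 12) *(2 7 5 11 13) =[0, 1, 5, 3, 4, 11, 6, 12, 8, 9, 10, 13, 7, 2] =(2 5 11 13)(7 12)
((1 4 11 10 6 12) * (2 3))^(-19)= (1 12 6 10 11 4)(2 3)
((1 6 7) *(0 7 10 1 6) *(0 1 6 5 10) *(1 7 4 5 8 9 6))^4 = ((0 4 5 10 1 7 8 9 6))^4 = (0 1 6 10 9 5 8 4 7)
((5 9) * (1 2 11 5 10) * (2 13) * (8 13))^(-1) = ((1 8 13 2 11 5 9 10))^(-1) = (1 10 9 5 11 2 13 8)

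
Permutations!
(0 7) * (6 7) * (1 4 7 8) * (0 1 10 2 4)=(0 6 8 10 2 4 7 1)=[6, 0, 4, 3, 7, 5, 8, 1, 10, 9, 2]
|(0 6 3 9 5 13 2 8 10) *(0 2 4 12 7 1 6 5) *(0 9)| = 9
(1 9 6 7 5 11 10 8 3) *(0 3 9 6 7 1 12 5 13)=(0 3 12 5 11 10 8 9 7 13)(1 6)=[3, 6, 2, 12, 4, 11, 1, 13, 9, 7, 8, 10, 5, 0]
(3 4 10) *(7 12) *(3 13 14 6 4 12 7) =(3 12)(4 10 13 14 6) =[0, 1, 2, 12, 10, 5, 4, 7, 8, 9, 13, 11, 3, 14, 6]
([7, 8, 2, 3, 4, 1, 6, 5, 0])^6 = (0 7 5 1 8)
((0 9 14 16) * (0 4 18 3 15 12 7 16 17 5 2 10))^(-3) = ((0 9 14 17 5 2 10)(3 15 12 7 16 4 18))^(-3) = (0 5 9 2 14 10 17)(3 16 15 4 12 18 7)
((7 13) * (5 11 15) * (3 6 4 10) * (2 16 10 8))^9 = (2 10 6 8 16 3 4)(7 13)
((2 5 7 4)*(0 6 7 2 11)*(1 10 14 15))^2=(0 7 11 6 4)(1 14)(10 15)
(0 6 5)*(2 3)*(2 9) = [6, 1, 3, 9, 4, 0, 5, 7, 8, 2] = (0 6 5)(2 3 9)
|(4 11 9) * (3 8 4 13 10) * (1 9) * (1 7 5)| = 10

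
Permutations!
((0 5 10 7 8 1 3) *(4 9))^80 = ((0 5 10 7 8 1 3)(4 9))^80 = (0 7 3 10 1 5 8)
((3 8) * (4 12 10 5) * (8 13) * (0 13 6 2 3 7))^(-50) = (0 8)(2 3 6)(4 10)(5 12)(7 13)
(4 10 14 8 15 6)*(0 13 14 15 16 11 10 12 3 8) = (0 13 14)(3 8 16 11 10 15 6 4 12) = [13, 1, 2, 8, 12, 5, 4, 7, 16, 9, 15, 10, 3, 14, 0, 6, 11]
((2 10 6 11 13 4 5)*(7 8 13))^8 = (2 5 4 13 8 7 11 6 10)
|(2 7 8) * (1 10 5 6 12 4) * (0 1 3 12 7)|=24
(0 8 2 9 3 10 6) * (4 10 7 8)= (0 4 10 6)(2 9 3 7 8)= [4, 1, 9, 7, 10, 5, 0, 8, 2, 3, 6]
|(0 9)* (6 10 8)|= |(0 9)(6 10 8)|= 6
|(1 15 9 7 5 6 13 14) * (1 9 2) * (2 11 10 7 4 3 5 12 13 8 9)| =|(1 15 11 10 7 12 13 14 2)(3 5 6 8 9 4)| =18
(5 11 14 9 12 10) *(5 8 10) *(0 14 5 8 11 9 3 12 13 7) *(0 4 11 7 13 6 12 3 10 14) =(4 11 5 9 6 12 8 14 10 7) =[0, 1, 2, 3, 11, 9, 12, 4, 14, 6, 7, 5, 8, 13, 10]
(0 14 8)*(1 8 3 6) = (0 14 3 6 1 8) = [14, 8, 2, 6, 4, 5, 1, 7, 0, 9, 10, 11, 12, 13, 3]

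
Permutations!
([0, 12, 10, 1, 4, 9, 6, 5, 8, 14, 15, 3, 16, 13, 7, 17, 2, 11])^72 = (17)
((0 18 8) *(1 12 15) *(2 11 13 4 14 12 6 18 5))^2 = ((0 5 2 11 13 4 14 12 15 1 6 18 8))^2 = (0 2 13 14 15 6 8 5 11 4 12 1 18)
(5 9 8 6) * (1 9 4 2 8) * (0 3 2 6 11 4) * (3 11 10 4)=(0 11 3 2 8 10 4 6 5)(1 9)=[11, 9, 8, 2, 6, 0, 5, 7, 10, 1, 4, 3]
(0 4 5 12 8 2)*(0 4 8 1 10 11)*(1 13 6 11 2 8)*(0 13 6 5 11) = (0 1 10 2 4 11 13 5 12 6) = [1, 10, 4, 3, 11, 12, 0, 7, 8, 9, 2, 13, 6, 5]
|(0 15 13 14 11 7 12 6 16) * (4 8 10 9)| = 36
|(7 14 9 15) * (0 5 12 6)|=4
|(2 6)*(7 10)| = |(2 6)(7 10)| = 2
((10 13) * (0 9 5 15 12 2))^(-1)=((0 9 5 15 12 2)(10 13))^(-1)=(0 2 12 15 5 9)(10 13)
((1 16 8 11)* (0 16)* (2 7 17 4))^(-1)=(0 1 11 8 16)(2 4 17 7)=((0 16 8 11 1)(2 7 17 4))^(-1)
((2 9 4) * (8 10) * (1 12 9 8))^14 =((1 12 9 4 2 8 10))^14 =(12)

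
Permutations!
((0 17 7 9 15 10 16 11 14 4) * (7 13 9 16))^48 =(0 15 11 17 10 14 13 7 4 9 16)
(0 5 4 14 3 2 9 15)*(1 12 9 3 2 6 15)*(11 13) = (0 5 4 14 2 3 6 15)(1 12 9)(11 13) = [5, 12, 3, 6, 14, 4, 15, 7, 8, 1, 10, 13, 9, 11, 2, 0]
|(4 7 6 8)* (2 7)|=5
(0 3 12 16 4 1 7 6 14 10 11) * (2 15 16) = [3, 7, 15, 12, 1, 5, 14, 6, 8, 9, 11, 0, 2, 13, 10, 16, 4] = (0 3 12 2 15 16 4 1 7 6 14 10 11)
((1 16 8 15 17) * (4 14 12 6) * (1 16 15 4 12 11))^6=((1 15 17 16 8 4 14 11)(6 12))^6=(1 14 8 17)(4 16 15 11)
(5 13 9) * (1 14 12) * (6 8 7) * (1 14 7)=(1 7 6 8)(5 13 9)(12 14)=[0, 7, 2, 3, 4, 13, 8, 6, 1, 5, 10, 11, 14, 9, 12]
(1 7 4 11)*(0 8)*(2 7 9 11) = (0 8)(1 9 11)(2 7 4) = [8, 9, 7, 3, 2, 5, 6, 4, 0, 11, 10, 1]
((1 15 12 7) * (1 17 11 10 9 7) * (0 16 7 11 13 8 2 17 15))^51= (0 15)(1 7)(2 8 13 17)(12 16)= ((0 16 7 15 12 1)(2 17 13 8)(9 11 10))^51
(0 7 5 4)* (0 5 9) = (0 7 9)(4 5) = [7, 1, 2, 3, 5, 4, 6, 9, 8, 0]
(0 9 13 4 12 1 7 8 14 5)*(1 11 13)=(0 9 1 7 8 14 5)(4 12 11 13)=[9, 7, 2, 3, 12, 0, 6, 8, 14, 1, 10, 13, 11, 4, 5]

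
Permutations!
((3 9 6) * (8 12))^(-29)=((3 9 6)(8 12))^(-29)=(3 9 6)(8 12)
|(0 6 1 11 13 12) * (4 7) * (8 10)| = 6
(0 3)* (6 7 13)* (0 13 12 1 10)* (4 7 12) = (0 3 13 6 12 1 10)(4 7) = [3, 10, 2, 13, 7, 5, 12, 4, 8, 9, 0, 11, 1, 6]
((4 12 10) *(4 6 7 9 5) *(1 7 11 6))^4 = ((1 7 9 5 4 12 10)(6 11))^4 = (1 4 7 12 9 10 5)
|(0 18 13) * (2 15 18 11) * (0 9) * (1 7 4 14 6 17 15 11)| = 22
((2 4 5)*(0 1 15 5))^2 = ((0 1 15 5 2 4))^2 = (0 15 2)(1 5 4)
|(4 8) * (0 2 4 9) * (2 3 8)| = 4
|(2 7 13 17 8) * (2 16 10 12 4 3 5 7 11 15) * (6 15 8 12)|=|(2 11 8 16 10 6 15)(3 5 7 13 17 12 4)|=7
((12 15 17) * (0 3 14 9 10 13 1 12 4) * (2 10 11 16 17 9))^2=((0 3 14 2 10 13 1 12 15 9 11 16 17 4))^2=(0 14 10 1 15 11 17)(2 13 12 9 16 4 3)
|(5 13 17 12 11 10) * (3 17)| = 7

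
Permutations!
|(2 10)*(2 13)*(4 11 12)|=3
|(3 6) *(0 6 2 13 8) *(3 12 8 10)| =4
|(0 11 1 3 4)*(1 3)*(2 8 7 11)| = |(0 2 8 7 11 3 4)| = 7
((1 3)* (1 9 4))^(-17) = (1 4 9 3)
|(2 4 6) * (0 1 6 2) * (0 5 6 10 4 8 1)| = 10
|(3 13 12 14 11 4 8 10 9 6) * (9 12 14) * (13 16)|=11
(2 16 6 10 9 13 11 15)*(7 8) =(2 16 6 10 9 13 11 15)(7 8) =[0, 1, 16, 3, 4, 5, 10, 8, 7, 13, 9, 15, 12, 11, 14, 2, 6]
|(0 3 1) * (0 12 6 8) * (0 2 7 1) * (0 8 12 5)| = |(0 3 8 2 7 1 5)(6 12)| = 14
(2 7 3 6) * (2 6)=(2 7 3)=[0, 1, 7, 2, 4, 5, 6, 3]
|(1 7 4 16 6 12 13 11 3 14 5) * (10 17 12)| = |(1 7 4 16 6 10 17 12 13 11 3 14 5)| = 13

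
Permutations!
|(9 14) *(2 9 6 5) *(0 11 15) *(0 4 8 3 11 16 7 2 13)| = |(0 16 7 2 9 14 6 5 13)(3 11 15 4 8)| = 45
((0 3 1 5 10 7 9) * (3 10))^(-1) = (0 9 7 10)(1 3 5)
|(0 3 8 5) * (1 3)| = 5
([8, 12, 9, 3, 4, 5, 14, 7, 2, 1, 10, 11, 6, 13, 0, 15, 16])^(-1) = (16)(0 14 6 12 1 9 2 8)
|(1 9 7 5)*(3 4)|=4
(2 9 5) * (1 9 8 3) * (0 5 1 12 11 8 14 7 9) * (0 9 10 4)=(0 5 2 14 7 10 4)(1 9)(3 12 11 8)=[5, 9, 14, 12, 0, 2, 6, 10, 3, 1, 4, 8, 11, 13, 7]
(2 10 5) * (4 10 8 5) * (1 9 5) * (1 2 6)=(1 9 5 6)(2 8)(4 10)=[0, 9, 8, 3, 10, 6, 1, 7, 2, 5, 4]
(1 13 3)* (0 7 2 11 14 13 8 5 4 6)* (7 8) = (0 8 5 4 6)(1 7 2 11 14 13 3) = [8, 7, 11, 1, 6, 4, 0, 2, 5, 9, 10, 14, 12, 3, 13]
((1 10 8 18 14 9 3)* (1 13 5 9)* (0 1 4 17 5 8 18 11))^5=((0 1 10 18 14 4 17 5 9 3 13 8 11))^5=(0 4 13 10 5 11 14 3 1 17 8 18 9)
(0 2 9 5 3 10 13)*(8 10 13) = (0 2 9 5 3 13)(8 10) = [2, 1, 9, 13, 4, 3, 6, 7, 10, 5, 8, 11, 12, 0]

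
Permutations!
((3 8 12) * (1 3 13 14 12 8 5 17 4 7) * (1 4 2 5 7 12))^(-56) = (2 5 17) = ((1 3 7 4 12 13 14)(2 5 17))^(-56)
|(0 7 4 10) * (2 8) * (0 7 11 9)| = 6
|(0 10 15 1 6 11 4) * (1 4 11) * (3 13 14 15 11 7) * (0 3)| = 20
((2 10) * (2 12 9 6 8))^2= (2 12 6)(8 10 9)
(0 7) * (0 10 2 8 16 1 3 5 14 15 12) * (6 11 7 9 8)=[9, 3, 6, 5, 4, 14, 11, 10, 16, 8, 2, 7, 0, 13, 15, 12, 1]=(0 9 8 16 1 3 5 14 15 12)(2 6 11 7 10)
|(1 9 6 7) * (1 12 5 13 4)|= 8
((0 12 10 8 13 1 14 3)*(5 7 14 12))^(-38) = (0 7 3 5 14)(1 10 13 12 8)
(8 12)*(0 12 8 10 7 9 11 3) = (0 12 10 7 9 11 3) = [12, 1, 2, 0, 4, 5, 6, 9, 8, 11, 7, 3, 10]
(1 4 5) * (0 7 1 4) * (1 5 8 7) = (0 1)(4 8 7 5) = [1, 0, 2, 3, 8, 4, 6, 5, 7]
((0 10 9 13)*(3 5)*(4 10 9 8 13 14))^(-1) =(0 13 8 10 4 14 9)(3 5)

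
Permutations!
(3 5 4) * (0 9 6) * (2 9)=[2, 1, 9, 5, 3, 4, 0, 7, 8, 6]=(0 2 9 6)(3 5 4)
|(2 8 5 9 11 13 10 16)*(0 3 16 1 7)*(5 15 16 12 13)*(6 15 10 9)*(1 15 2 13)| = 10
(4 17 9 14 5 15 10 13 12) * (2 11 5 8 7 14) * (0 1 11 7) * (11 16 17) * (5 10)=(0 1 16 17 9 2 7 14 8)(4 11 10 13 12)(5 15)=[1, 16, 7, 3, 11, 15, 6, 14, 0, 2, 13, 10, 4, 12, 8, 5, 17, 9]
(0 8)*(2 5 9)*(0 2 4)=(0 8 2 5 9 4)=[8, 1, 5, 3, 0, 9, 6, 7, 2, 4]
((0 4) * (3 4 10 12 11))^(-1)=((0 10 12 11 3 4))^(-1)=(0 4 3 11 12 10)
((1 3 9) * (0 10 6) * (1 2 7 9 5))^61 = ((0 10 6)(1 3 5)(2 7 9))^61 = (0 10 6)(1 3 5)(2 7 9)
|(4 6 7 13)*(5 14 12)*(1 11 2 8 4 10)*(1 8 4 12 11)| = |(2 4 6 7 13 10 8 12 5 14 11)| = 11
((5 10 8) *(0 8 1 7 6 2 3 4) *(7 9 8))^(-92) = ((0 7 6 2 3 4)(1 9 8 5 10))^(-92) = (0 3 6)(1 5 9 10 8)(2 7 4)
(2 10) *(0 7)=(0 7)(2 10)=[7, 1, 10, 3, 4, 5, 6, 0, 8, 9, 2]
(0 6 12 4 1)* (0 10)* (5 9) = [6, 10, 2, 3, 1, 9, 12, 7, 8, 5, 0, 11, 4] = (0 6 12 4 1 10)(5 9)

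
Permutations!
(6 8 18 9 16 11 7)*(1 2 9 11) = (1 2 9 16)(6 8 18 11 7) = [0, 2, 9, 3, 4, 5, 8, 6, 18, 16, 10, 7, 12, 13, 14, 15, 1, 17, 11]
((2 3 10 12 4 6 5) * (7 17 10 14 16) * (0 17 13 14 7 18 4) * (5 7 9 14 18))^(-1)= (0 12 10 17)(2 5 16 14 9 3)(4 18 13 7 6)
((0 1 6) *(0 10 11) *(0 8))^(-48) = (11)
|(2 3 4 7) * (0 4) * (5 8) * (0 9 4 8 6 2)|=9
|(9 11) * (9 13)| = |(9 11 13)| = 3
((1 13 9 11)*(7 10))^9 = ((1 13 9 11)(7 10))^9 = (1 13 9 11)(7 10)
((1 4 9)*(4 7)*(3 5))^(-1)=(1 9 4 7)(3 5)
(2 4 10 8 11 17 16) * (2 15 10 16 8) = [0, 1, 4, 3, 16, 5, 6, 7, 11, 9, 2, 17, 12, 13, 14, 10, 15, 8] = (2 4 16 15 10)(8 11 17)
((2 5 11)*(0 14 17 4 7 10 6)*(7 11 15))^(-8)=(0 4 5 10 14 11 15 6 17 2 7)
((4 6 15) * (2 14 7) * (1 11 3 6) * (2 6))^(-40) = ((1 11 3 2 14 7 6 15 4))^(-40) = (1 7 11 6 3 15 2 4 14)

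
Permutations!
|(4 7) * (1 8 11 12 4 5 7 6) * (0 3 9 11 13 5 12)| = 8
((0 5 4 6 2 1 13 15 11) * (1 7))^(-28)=(0 4 2 1 15)(5 6 7 13 11)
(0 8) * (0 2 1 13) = [8, 13, 1, 3, 4, 5, 6, 7, 2, 9, 10, 11, 12, 0] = (0 8 2 1 13)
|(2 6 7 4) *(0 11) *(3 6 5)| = |(0 11)(2 5 3 6 7 4)| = 6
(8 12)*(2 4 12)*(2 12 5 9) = (2 4 5 9)(8 12) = [0, 1, 4, 3, 5, 9, 6, 7, 12, 2, 10, 11, 8]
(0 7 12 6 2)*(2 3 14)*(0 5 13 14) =[7, 1, 5, 0, 4, 13, 3, 12, 8, 9, 10, 11, 6, 14, 2] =(0 7 12 6 3)(2 5 13 14)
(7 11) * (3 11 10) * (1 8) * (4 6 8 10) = (1 10 3 11 7 4 6 8) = [0, 10, 2, 11, 6, 5, 8, 4, 1, 9, 3, 7]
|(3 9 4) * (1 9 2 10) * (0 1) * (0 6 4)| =15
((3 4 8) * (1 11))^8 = (11)(3 8 4)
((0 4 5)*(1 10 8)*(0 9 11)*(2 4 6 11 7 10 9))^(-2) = ((0 6 11)(1 9 7 10 8)(2 4 5))^(-2) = (0 6 11)(1 10 9 8 7)(2 4 5)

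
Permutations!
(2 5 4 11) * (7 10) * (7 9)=(2 5 4 11)(7 10 9)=[0, 1, 5, 3, 11, 4, 6, 10, 8, 7, 9, 2]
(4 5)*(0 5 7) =(0 5 4 7) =[5, 1, 2, 3, 7, 4, 6, 0]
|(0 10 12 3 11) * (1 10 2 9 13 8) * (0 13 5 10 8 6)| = 10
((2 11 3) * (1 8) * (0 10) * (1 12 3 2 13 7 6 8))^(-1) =(0 10)(2 11)(3 12 8 6 7 13)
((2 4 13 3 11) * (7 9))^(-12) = (2 3 4 11 13)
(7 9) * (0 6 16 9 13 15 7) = (0 6 16 9)(7 13 15) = [6, 1, 2, 3, 4, 5, 16, 13, 8, 0, 10, 11, 12, 15, 14, 7, 9]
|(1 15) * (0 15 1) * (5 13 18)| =6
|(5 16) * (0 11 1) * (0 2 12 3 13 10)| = |(0 11 1 2 12 3 13 10)(5 16)| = 8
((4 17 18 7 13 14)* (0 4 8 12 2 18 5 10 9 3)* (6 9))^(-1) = ((0 4 17 5 10 6 9 3)(2 18 7 13 14 8 12))^(-1) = (0 3 9 6 10 5 17 4)(2 12 8 14 13 7 18)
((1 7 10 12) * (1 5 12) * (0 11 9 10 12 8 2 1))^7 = (0 10 9 11)(1 7 12 5 8 2)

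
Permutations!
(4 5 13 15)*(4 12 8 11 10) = (4 5 13 15 12 8 11 10) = [0, 1, 2, 3, 5, 13, 6, 7, 11, 9, 4, 10, 8, 15, 14, 12]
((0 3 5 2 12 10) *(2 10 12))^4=((12)(0 3 5 10))^4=(12)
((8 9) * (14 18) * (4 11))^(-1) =((4 11)(8 9)(14 18))^(-1) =(4 11)(8 9)(14 18)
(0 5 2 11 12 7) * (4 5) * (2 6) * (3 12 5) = (0 4 3 12 7)(2 11 5 6) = [4, 1, 11, 12, 3, 6, 2, 0, 8, 9, 10, 5, 7]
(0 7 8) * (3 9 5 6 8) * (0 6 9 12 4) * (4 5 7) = [4, 1, 2, 12, 0, 9, 8, 3, 6, 7, 10, 11, 5] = (0 4)(3 12 5 9 7)(6 8)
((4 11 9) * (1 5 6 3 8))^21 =((1 5 6 3 8)(4 11 9))^21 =(11)(1 5 6 3 8)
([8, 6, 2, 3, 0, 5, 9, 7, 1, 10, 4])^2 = [1, 9, 2, 3, 8, 5, 10, 7, 6, 4, 0]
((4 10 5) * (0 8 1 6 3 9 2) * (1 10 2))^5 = ((0 8 10 5 4 2)(1 6 3 9))^5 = (0 2 4 5 10 8)(1 6 3 9)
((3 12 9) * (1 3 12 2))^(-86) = ((1 3 2)(9 12))^(-86) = (12)(1 3 2)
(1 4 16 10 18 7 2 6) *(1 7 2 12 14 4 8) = (1 8)(2 6 7 12 14 4 16 10 18) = [0, 8, 6, 3, 16, 5, 7, 12, 1, 9, 18, 11, 14, 13, 4, 15, 10, 17, 2]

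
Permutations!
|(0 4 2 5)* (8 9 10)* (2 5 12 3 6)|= |(0 4 5)(2 12 3 6)(8 9 10)|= 12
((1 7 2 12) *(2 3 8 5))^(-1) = (1 12 2 5 8 3 7)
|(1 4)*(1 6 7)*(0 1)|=|(0 1 4 6 7)|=5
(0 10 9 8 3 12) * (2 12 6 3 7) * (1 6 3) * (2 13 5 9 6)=(0 10 6 1 2 12)(5 9 8 7 13)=[10, 2, 12, 3, 4, 9, 1, 13, 7, 8, 6, 11, 0, 5]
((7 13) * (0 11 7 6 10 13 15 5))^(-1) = ((0 11 7 15 5)(6 10 13))^(-1) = (0 5 15 7 11)(6 13 10)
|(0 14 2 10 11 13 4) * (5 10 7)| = 9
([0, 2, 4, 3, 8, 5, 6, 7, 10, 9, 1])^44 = (1 10 8 4 2)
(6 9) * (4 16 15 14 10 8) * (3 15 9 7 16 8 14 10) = [0, 1, 2, 15, 8, 5, 7, 16, 4, 6, 14, 11, 12, 13, 3, 10, 9] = (3 15 10 14)(4 8)(6 7 16 9)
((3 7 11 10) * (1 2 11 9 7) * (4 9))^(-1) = (1 3 10 11 2)(4 7 9)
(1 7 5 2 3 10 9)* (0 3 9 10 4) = (10)(0 3 4)(1 7 5 2 9) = [3, 7, 9, 4, 0, 2, 6, 5, 8, 1, 10]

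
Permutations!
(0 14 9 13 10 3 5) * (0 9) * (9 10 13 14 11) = (0 11 9 14)(3 5 10) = [11, 1, 2, 5, 4, 10, 6, 7, 8, 14, 3, 9, 12, 13, 0]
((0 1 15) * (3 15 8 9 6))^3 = ((0 1 8 9 6 3 15))^3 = (0 9 15 8 3 1 6)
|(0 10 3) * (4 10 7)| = 5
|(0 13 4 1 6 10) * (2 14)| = |(0 13 4 1 6 10)(2 14)| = 6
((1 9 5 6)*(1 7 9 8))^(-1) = (1 8)(5 9 7 6)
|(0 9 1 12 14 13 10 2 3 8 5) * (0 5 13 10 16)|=|(0 9 1 12 14 10 2 3 8 13 16)|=11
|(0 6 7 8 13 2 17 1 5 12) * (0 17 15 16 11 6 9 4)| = |(0 9 4)(1 5 12 17)(2 15 16 11 6 7 8 13)| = 24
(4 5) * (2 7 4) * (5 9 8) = [0, 1, 7, 3, 9, 2, 6, 4, 5, 8] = (2 7 4 9 8 5)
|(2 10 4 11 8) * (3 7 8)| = 7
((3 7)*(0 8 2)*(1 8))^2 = (0 8)(1 2)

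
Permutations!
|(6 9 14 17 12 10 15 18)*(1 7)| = 8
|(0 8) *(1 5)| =2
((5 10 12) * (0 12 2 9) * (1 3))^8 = ((0 12 5 10 2 9)(1 3))^8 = (0 5 2)(9 12 10)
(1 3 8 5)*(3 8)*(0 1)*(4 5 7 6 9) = (0 1 8 7 6 9 4 5) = [1, 8, 2, 3, 5, 0, 9, 6, 7, 4]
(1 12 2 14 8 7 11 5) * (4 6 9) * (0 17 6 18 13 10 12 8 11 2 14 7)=(0 17 6 9 4 18 13 10 12 14 11 5 1 8)(2 7)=[17, 8, 7, 3, 18, 1, 9, 2, 0, 4, 12, 5, 14, 10, 11, 15, 16, 6, 13]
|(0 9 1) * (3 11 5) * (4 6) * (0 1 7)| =|(0 9 7)(3 11 5)(4 6)| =6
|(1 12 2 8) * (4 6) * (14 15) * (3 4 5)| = 4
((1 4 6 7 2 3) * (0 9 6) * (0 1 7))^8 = ((0 9 6)(1 4)(2 3 7))^8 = (0 6 9)(2 7 3)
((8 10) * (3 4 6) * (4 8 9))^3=((3 8 10 9 4 6))^3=(3 9)(4 8)(6 10)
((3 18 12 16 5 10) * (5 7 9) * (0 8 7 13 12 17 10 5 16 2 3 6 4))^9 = ((0 8 7 9 16 13 12 2 3 18 17 10 6 4))^9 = (0 18 16 4 3 9 6 2 7 10 12 8 17 13)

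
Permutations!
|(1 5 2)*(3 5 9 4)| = 6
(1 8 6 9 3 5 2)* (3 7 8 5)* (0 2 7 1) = (0 2)(1 5 7 8 6 9) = [2, 5, 0, 3, 4, 7, 9, 8, 6, 1]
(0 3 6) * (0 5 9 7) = (0 3 6 5 9 7) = [3, 1, 2, 6, 4, 9, 5, 0, 8, 7]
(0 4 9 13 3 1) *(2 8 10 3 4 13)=[13, 0, 8, 1, 9, 5, 6, 7, 10, 2, 3, 11, 12, 4]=(0 13 4 9 2 8 10 3 1)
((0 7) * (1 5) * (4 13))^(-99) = (0 7)(1 5)(4 13)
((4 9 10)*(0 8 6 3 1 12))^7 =((0 8 6 3 1 12)(4 9 10))^7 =(0 8 6 3 1 12)(4 9 10)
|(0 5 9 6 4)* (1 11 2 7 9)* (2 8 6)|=21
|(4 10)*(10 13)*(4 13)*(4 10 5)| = |(4 10 13 5)| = 4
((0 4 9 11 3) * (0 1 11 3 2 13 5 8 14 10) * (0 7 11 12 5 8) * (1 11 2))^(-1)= ((0 4 9 3 11 1 12 5)(2 13 8 14 10 7))^(-1)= (0 5 12 1 11 3 9 4)(2 7 10 14 8 13)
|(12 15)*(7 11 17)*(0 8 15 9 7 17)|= 7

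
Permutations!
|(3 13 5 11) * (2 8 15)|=|(2 8 15)(3 13 5 11)|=12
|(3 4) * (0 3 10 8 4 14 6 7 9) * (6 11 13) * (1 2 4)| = 40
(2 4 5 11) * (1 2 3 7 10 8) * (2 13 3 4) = (1 13 3 7 10 8)(4 5 11) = [0, 13, 2, 7, 5, 11, 6, 10, 1, 9, 8, 4, 12, 3]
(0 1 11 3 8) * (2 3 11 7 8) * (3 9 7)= (11)(0 1 3 2 9 7 8)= [1, 3, 9, 2, 4, 5, 6, 8, 0, 7, 10, 11]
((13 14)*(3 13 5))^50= ((3 13 14 5))^50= (3 14)(5 13)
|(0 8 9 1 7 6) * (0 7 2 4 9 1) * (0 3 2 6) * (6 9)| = 9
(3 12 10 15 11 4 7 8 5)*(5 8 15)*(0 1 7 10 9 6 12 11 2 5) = (0 1 7 15 2 5 3 11 4 10)(6 12 9) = [1, 7, 5, 11, 10, 3, 12, 15, 8, 6, 0, 4, 9, 13, 14, 2]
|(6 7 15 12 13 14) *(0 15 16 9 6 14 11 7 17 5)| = |(0 15 12 13 11 7 16 9 6 17 5)| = 11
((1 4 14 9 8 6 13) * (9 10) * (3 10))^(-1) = (1 13 6 8 9 10 3 14 4)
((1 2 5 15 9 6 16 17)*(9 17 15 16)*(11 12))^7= (1 2 5 16 15 17)(6 9)(11 12)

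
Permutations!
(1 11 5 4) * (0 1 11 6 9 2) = (0 1 6 9 2)(4 11 5) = [1, 6, 0, 3, 11, 4, 9, 7, 8, 2, 10, 5]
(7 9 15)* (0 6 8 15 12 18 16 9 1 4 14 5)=(0 6 8 15 7 1 4 14 5)(9 12 18 16)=[6, 4, 2, 3, 14, 0, 8, 1, 15, 12, 10, 11, 18, 13, 5, 7, 9, 17, 16]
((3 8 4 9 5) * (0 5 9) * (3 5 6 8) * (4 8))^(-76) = (9)(0 4 6)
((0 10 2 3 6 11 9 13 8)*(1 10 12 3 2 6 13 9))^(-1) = (0 8 13 3 12)(1 11 6 10)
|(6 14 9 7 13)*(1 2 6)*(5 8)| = 14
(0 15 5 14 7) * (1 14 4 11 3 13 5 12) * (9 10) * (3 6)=(0 15 12 1 14 7)(3 13 5 4 11 6)(9 10)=[15, 14, 2, 13, 11, 4, 3, 0, 8, 10, 9, 6, 1, 5, 7, 12]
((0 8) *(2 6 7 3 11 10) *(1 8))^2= ((0 1 8)(2 6 7 3 11 10))^2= (0 8 1)(2 7 11)(3 10 6)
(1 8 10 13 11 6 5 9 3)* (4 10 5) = (1 8 5 9 3)(4 10 13 11 6) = [0, 8, 2, 1, 10, 9, 4, 7, 5, 3, 13, 6, 12, 11]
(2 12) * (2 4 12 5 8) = (2 5 8)(4 12) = [0, 1, 5, 3, 12, 8, 6, 7, 2, 9, 10, 11, 4]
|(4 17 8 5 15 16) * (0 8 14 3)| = 9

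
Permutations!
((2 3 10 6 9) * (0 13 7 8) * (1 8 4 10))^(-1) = (0 8 1 3 2 9 6 10 4 7 13)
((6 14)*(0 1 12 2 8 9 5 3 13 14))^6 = (0 5 1 3 12 13 2 14 8 6 9)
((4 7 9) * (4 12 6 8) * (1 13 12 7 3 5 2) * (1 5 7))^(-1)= (1 9 7 3 4 8 6 12 13)(2 5)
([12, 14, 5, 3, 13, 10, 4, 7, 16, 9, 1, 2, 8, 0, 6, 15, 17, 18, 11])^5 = (0 18 1)(2 6 8)(4 16 5)(10 13 17)(11 14 12)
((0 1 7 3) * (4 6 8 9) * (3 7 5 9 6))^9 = ((0 1 5 9 4 3)(6 8))^9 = (0 9)(1 4)(3 5)(6 8)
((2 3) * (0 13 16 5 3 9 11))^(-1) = (0 11 9 2 3 5 16 13)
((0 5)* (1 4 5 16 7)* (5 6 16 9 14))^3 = (0 5 14 9)(1 16 4 7 6)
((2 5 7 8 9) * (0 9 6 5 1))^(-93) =((0 9 2 1)(5 7 8 6))^(-93) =(0 1 2 9)(5 6 8 7)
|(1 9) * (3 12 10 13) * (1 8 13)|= |(1 9 8 13 3 12 10)|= 7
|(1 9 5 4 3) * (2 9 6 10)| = |(1 6 10 2 9 5 4 3)| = 8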